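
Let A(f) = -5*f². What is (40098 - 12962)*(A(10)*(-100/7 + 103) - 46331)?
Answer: -17226394112/7 ≈ -2.4609e+9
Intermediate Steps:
(40098 - 12962)*(A(10)*(-100/7 + 103) - 46331) = (40098 - 12962)*((-5*10²)*(-100/7 + 103) - 46331) = 27136*((-5*100)*(-100*⅐ + 103) - 46331) = 27136*(-500*(-100/7 + 103) - 46331) = 27136*(-500*621/7 - 46331) = 27136*(-310500/7 - 46331) = 27136*(-634817/7) = -17226394112/7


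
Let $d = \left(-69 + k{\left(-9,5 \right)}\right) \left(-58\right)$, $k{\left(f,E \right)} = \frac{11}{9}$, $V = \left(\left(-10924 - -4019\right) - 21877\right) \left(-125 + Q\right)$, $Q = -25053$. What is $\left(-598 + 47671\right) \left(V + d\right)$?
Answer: $\frac{102338179213504}{3} \approx 3.4113 \cdot 10^{13}$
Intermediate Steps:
$V = 724673196$ ($V = \left(\left(-10924 - -4019\right) - 21877\right) \left(-125 - 25053\right) = \left(\left(-10924 + 4019\right) - 21877\right) \left(-25178\right) = \left(-6905 - 21877\right) \left(-25178\right) = \left(-28782\right) \left(-25178\right) = 724673196$)
$k{\left(f,E \right)} = \frac{11}{9}$ ($k{\left(f,E \right)} = 11 \cdot \frac{1}{9} = \frac{11}{9}$)
$d = \frac{35380}{9}$ ($d = \left(-69 + \frac{11}{9}\right) \left(-58\right) = \left(- \frac{610}{9}\right) \left(-58\right) = \frac{35380}{9} \approx 3931.1$)
$\left(-598 + 47671\right) \left(V + d\right) = \left(-598 + 47671\right) \left(724673196 + \frac{35380}{9}\right) = 47073 \cdot \frac{6522094144}{9} = \frac{102338179213504}{3}$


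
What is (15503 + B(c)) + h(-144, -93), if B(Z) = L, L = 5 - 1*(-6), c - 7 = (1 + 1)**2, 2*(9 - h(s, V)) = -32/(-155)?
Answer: 2406049/155 ≈ 15523.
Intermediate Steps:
h(s, V) = 1379/155 (h(s, V) = 9 - (-16)/(-155) = 9 - (-16)*(-1)/155 = 9 - 1/2*32/155 = 9 - 16/155 = 1379/155)
c = 11 (c = 7 + (1 + 1)**2 = 7 + 2**2 = 7 + 4 = 11)
L = 11 (L = 5 + 6 = 11)
B(Z) = 11
(15503 + B(c)) + h(-144, -93) = (15503 + 11) + 1379/155 = 15514 + 1379/155 = 2406049/155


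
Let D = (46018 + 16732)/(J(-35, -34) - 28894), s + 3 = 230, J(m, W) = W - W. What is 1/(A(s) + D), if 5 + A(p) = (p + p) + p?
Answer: 14447/9734797 ≈ 0.0014841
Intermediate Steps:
J(m, W) = 0
s = 227 (s = -3 + 230 = 227)
D = -31375/14447 (D = (46018 + 16732)/(0 - 28894) = 62750/(-28894) = 62750*(-1/28894) = -31375/14447 ≈ -2.1717)
A(p) = -5 + 3*p (A(p) = -5 + ((p + p) + p) = -5 + (2*p + p) = -5 + 3*p)
1/(A(s) + D) = 1/((-5 + 3*227) - 31375/14447) = 1/((-5 + 681) - 31375/14447) = 1/(676 - 31375/14447) = 1/(9734797/14447) = 14447/9734797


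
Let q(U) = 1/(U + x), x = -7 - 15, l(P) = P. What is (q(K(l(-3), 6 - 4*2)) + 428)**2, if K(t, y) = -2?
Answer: 105493441/576 ≈ 1.8315e+5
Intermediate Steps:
x = -22
q(U) = 1/(-22 + U) (q(U) = 1/(U - 22) = 1/(-22 + U))
(q(K(l(-3), 6 - 4*2)) + 428)**2 = (1/(-22 - 2) + 428)**2 = (1/(-24) + 428)**2 = (-1/24 + 428)**2 = (10271/24)**2 = 105493441/576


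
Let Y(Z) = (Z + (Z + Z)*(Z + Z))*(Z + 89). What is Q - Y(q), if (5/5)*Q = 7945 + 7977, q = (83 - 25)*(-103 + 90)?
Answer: 1511767072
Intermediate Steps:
q = -754 (q = 58*(-13) = -754)
Q = 15922 (Q = 7945 + 7977 = 15922)
Y(Z) = (89 + Z)*(Z + 4*Z²) (Y(Z) = (Z + (2*Z)*(2*Z))*(89 + Z) = (Z + 4*Z²)*(89 + Z) = (89 + Z)*(Z + 4*Z²))
Q - Y(q) = 15922 - (-754)*(89 + 4*(-754)² + 357*(-754)) = 15922 - (-754)*(89 + 4*568516 - 269178) = 15922 - (-754)*(89 + 2274064 - 269178) = 15922 - (-754)*2004975 = 15922 - 1*(-1511751150) = 15922 + 1511751150 = 1511767072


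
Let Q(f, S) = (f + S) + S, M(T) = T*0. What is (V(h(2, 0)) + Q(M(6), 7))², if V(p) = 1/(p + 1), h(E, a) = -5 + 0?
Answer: 3025/16 ≈ 189.06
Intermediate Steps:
M(T) = 0
Q(f, S) = f + 2*S (Q(f, S) = (S + f) + S = f + 2*S)
h(E, a) = -5
V(p) = 1/(1 + p)
(V(h(2, 0)) + Q(M(6), 7))² = (1/(1 - 5) + (0 + 2*7))² = (1/(-4) + (0 + 14))² = (-¼ + 14)² = (55/4)² = 3025/16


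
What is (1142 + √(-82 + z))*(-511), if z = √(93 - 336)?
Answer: -583562 - 511*√(-82 + 9*I*√3) ≈ -5.84e+5 - 4648.0*I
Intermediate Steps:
z = 9*I*√3 (z = √(-243) = 9*I*√3 ≈ 15.588*I)
(1142 + √(-82 + z))*(-511) = (1142 + √(-82 + 9*I*√3))*(-511) = -583562 - 511*√(-82 + 9*I*√3)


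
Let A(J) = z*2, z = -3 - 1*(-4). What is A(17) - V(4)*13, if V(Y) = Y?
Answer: -50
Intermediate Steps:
z = 1 (z = -3 + 4 = 1)
A(J) = 2 (A(J) = 1*2 = 2)
A(17) - V(4)*13 = 2 - 4*13 = 2 - 1*52 = 2 - 52 = -50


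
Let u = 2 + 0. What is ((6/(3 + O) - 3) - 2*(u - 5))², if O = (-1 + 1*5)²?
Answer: 3969/361 ≈ 10.994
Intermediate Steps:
O = 16 (O = (-1 + 5)² = 4² = 16)
u = 2
((6/(3 + O) - 3) - 2*(u - 5))² = ((6/(3 + 16) - 3) - 2*(2 - 5))² = ((6/19 - 3) - 2*(-3))² = (((1/19)*6 - 3) + 6)² = ((6/19 - 3) + 6)² = (-51/19 + 6)² = (63/19)² = 3969/361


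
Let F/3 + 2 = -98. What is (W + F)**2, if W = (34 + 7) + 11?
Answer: 61504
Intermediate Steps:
W = 52 (W = 41 + 11 = 52)
F = -300 (F = -6 + 3*(-98) = -6 - 294 = -300)
(W + F)**2 = (52 - 300)**2 = (-248)**2 = 61504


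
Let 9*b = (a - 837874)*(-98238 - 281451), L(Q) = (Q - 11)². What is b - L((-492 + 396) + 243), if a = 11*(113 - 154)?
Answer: 106100871487/3 ≈ 3.5367e+10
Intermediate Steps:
L(Q) = (-11 + Q)²
a = -451 (a = 11*(-41) = -451)
b = 106100926975/3 (b = ((-451 - 837874)*(-98238 - 281451))/9 = (-838325*(-379689))/9 = (⅑)*318302780925 = 106100926975/3 ≈ 3.5367e+10)
b - L((-492 + 396) + 243) = 106100926975/3 - (-11 + ((-492 + 396) + 243))² = 106100926975/3 - (-11 + (-96 + 243))² = 106100926975/3 - (-11 + 147)² = 106100926975/3 - 1*136² = 106100926975/3 - 1*18496 = 106100926975/3 - 18496 = 106100871487/3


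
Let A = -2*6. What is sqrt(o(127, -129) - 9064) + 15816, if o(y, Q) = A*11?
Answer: 15816 + 22*I*sqrt(19) ≈ 15816.0 + 95.896*I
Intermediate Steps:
A = -12
o(y, Q) = -132 (o(y, Q) = -12*11 = -132)
sqrt(o(127, -129) - 9064) + 15816 = sqrt(-132 - 9064) + 15816 = sqrt(-9196) + 15816 = 22*I*sqrt(19) + 15816 = 15816 + 22*I*sqrt(19)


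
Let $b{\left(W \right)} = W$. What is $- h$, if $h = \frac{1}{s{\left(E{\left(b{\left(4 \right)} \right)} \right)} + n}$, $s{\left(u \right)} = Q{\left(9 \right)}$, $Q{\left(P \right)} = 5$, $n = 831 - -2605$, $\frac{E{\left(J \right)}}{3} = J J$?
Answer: $- \frac{1}{3441} \approx -0.00029061$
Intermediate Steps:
$E{\left(J \right)} = 3 J^{2}$ ($E{\left(J \right)} = 3 J J = 3 J^{2}$)
$n = 3436$ ($n = 831 + 2605 = 3436$)
$s{\left(u \right)} = 5$
$h = \frac{1}{3441}$ ($h = \frac{1}{5 + 3436} = \frac{1}{3441} \approx 0.00029061$)
$- h = \left(-1\right) \frac{1}{3441} = - \frac{1}{3441}$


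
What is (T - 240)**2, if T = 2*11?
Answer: 47524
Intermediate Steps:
T = 22
(T - 240)**2 = (22 - 240)**2 = (-218)**2 = 47524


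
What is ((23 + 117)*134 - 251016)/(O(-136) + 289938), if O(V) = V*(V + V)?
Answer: -116128/163465 ≈ -0.71041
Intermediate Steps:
O(V) = 2*V² (O(V) = V*(2*V) = 2*V²)
((23 + 117)*134 - 251016)/(O(-136) + 289938) = ((23 + 117)*134 - 251016)/(2*(-136)² + 289938) = (140*134 - 251016)/(2*18496 + 289938) = (18760 - 251016)/(36992 + 289938) = -232256/326930 = -232256*1/326930 = -116128/163465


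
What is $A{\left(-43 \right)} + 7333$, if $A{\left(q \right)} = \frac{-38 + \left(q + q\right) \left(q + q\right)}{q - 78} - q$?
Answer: $\frac{885138}{121} \approx 7315.2$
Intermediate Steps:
$A{\left(q \right)} = - q + \frac{-38 + 4 q^{2}}{-78 + q}$ ($A{\left(q \right)} = \frac{-38 + 2 q 2 q}{-78 + q} - q = \frac{-38 + 4 q^{2}}{-78 + q} - q = - q + \frac{-38 + 4 q^{2}}{-78 + q}$)
$A{\left(-43 \right)} + 7333 = \frac{-38 + 3 \left(-43\right)^{2} + 78 \left(-43\right)}{-78 - 43} + 7333 = \frac{-38 + 3 \cdot 1849 - 3354}{-121} + 7333 = - \frac{-38 + 5547 - 3354}{121} + 7333 = \left(- \frac{1}{121}\right) 2155 + 7333 = - \frac{2155}{121} + 7333 = \frac{885138}{121}$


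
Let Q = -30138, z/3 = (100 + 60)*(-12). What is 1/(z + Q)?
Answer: -1/35898 ≈ -2.7857e-5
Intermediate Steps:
z = -5760 (z = 3*((100 + 60)*(-12)) = 3*(160*(-12)) = 3*(-1920) = -5760)
1/(z + Q) = 1/(-5760 - 30138) = 1/(-35898) = -1/35898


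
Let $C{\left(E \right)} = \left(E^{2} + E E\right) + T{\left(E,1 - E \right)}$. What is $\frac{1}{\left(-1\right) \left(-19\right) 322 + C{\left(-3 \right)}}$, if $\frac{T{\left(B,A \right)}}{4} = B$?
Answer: $\frac{1}{6124} \approx 0.00016329$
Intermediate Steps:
$T{\left(B,A \right)} = 4 B$
$C{\left(E \right)} = 2 E^{2} + 4 E$ ($C{\left(E \right)} = \left(E^{2} + E E\right) + 4 E = \left(E^{2} + E^{2}\right) + 4 E = 2 E^{2} + 4 E$)
$\frac{1}{\left(-1\right) \left(-19\right) 322 + C{\left(-3 \right)}} = \frac{1}{\left(-1\right) \left(-19\right) 322 + 2 \left(-3\right) \left(2 - 3\right)} = \frac{1}{19 \cdot 322 + 2 \left(-3\right) \left(-1\right)} = \frac{1}{6118 + 6} = \frac{1}{6124}$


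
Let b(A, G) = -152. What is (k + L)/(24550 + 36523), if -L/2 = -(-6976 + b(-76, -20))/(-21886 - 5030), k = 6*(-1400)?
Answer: -18840012/136986739 ≈ -0.13753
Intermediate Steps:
k = -8400
L = 1188/2243 (L = -(-2)*(-6976 - 152)/(-21886 - 5030) = -(-2)*(-7128/(-26916)) = -(-2)*(-7128*(-1/26916)) = -(-2)*594/2243 = -2*(-594/2243) = 1188/2243 ≈ 0.52965)
(k + L)/(24550 + 36523) = (-8400 + 1188/2243)/(24550 + 36523) = -18840012/2243/61073 = -18840012/2243*1/61073 = -18840012/136986739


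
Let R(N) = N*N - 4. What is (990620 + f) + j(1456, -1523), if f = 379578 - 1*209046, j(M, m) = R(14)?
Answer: 1161344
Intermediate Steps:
R(N) = -4 + N² (R(N) = N² - 4 = -4 + N²)
j(M, m) = 192 (j(M, m) = -4 + 14² = -4 + 196 = 192)
f = 170532 (f = 379578 - 209046 = 170532)
(990620 + f) + j(1456, -1523) = (990620 + 170532) + 192 = 1161152 + 192 = 1161344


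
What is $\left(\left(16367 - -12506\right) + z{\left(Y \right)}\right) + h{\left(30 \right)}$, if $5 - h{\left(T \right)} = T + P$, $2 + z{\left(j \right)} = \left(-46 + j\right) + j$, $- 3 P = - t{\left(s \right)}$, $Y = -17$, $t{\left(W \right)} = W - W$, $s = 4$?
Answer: $28766$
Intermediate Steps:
$t{\left(W \right)} = 0$
$P = 0$ ($P = - \frac{\left(-1\right) 0}{3} = \left(- \frac{1}{3}\right) 0 = 0$)
$z{\left(j \right)} = -48 + 2 j$ ($z{\left(j \right)} = -2 + \left(\left(-46 + j\right) + j\right) = -2 + \left(-46 + 2 j\right) = -48 + 2 j$)
$h{\left(T \right)} = 5 - T$ ($h{\left(T \right)} = 5 - \left(T + 0\right) = 5 - T$)
$\left(\left(16367 - -12506\right) + z{\left(Y \right)}\right) + h{\left(30 \right)} = \left(\left(16367 - -12506\right) + \left(-48 + 2 \left(-17\right)\right)\right) + \left(5 - 30\right) = \left(\left(16367 + 12506\right) - 82\right) + \left(5 - 30\right) = \left(28873 - 82\right) - 25 = 28791 - 25 = 28766$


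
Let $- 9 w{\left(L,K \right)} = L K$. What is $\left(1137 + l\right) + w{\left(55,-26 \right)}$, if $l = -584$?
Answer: $\frac{6407}{9} \approx 711.89$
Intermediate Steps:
$w{\left(L,K \right)} = - \frac{K L}{9}$ ($w{\left(L,K \right)} = - \frac{L K}{9} = - \frac{K L}{9}$)
$\left(1137 + l\right) + w{\left(55,-26 \right)} = \left(1137 - 584\right) - \left(- \frac{26}{9}\right) 55 = 553 + \frac{1430}{9} = \frac{6407}{9}$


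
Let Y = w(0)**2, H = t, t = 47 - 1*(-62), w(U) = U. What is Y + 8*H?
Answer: 872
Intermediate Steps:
t = 109 (t = 47 + 62 = 109)
H = 109
Y = 0 (Y = 0**2 = 0)
Y + 8*H = 0 + 8*109 = 0 + 872 = 872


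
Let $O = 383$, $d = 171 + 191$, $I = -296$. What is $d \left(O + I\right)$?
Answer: $31494$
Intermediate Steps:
$d = 362$
$d \left(O + I\right) = 362 \left(383 - 296\right) = 362 \cdot 87 = 31494$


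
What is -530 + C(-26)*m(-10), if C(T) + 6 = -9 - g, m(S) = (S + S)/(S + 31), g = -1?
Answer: -1550/3 ≈ -516.67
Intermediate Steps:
m(S) = 2*S/(31 + S) (m(S) = (2*S)/(31 + S) = 2*S/(31 + S))
C(T) = -14 (C(T) = -6 + (-9 - 1*(-1)) = -6 + (-9 + 1) = -6 - 8 = -14)
-530 + C(-26)*m(-10) = -530 - 28*(-10)/(31 - 10) = -530 - 28*(-10)/21 = -530 - 14*(-20/21) = -530 + 40/3 = -1550/3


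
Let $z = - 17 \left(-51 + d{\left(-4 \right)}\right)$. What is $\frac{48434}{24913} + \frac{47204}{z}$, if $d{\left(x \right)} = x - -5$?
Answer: $\frac{608581076}{10588025} \approx 57.478$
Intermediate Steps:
$d{\left(x \right)} = 5 + x$ ($d{\left(x \right)} = x + 5 = 5 + x$)
$z = 850$ ($z = - 17 \left(-51 + \left(5 - 4\right)\right) = - 17 \left(-51 + 1\right) = \left(-17\right) \left(-50\right) = 850$)
$\frac{48434}{24913} + \frac{47204}{z} = \frac{48434}{24913} + \frac{47204}{850} = 48434 \cdot \frac{1}{24913} + 47204 \cdot \frac{1}{850} = \frac{48434}{24913} + \frac{23602}{425} = \frac{608581076}{10588025}$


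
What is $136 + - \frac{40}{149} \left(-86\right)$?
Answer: $\frac{23704}{149} \approx 159.09$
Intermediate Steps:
$136 + - \frac{40}{149} \left(-86\right) = 136 + \left(-40\right) \frac{1}{149} \left(-86\right) = 136 - - \frac{3440}{149} = 136 + \frac{3440}{149} = \frac{23704}{149}$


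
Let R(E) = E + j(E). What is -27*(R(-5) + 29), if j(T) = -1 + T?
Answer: -486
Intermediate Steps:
R(E) = -1 + 2*E (R(E) = E + (-1 + E) = -1 + 2*E)
-27*(R(-5) + 29) = -27*((-1 + 2*(-5)) + 29) = -27*((-1 - 10) + 29) = -27*(-11 + 29) = -27*18 = -486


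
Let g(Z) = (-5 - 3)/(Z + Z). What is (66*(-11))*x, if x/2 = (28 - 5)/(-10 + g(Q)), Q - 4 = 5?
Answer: 150282/47 ≈ 3197.5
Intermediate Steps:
Q = 9 (Q = 4 + 5 = 9)
g(Z) = -4/Z (g(Z) = -8*1/(2*Z) = -4/Z)
x = -207/47 (x = 2*((28 - 5)/(-10 - 4/9)) = 2*(23/(-10 - 4*⅑)) = 2*(23/(-10 - 4/9)) = 2*(23/(-94/9)) = 2*(23*(-9/94)) = 2*(-207/94) = -207/47 ≈ -4.4043)
(66*(-11))*x = (66*(-11))*(-207/47) = -726*(-207/47) = 150282/47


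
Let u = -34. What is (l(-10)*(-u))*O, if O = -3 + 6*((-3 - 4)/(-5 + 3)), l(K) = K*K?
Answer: 61200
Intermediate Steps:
l(K) = K**2
O = 18 (O = -3 + 6*(-7/(-2)) = -3 + 6*(-7*(-1/2)) = -3 + 6*(7/2) = -3 + 21 = 18)
(l(-10)*(-u))*O = ((-10)**2*(-1*(-34)))*18 = (100*34)*18 = 3400*18 = 61200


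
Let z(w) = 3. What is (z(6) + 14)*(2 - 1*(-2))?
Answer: 68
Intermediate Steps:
(z(6) + 14)*(2 - 1*(-2)) = (3 + 14)*(2 - 1*(-2)) = 17*(2 + 2) = 17*4 = 68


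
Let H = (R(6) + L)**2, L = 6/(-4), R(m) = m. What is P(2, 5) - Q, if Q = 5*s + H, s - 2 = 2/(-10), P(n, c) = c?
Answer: -97/4 ≈ -24.250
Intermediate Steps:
L = -3/2 (L = 6*(-1/4) = -3/2 ≈ -1.5000)
s = 9/5 (s = 2 + 2/(-10) = 2 + 2*(-1/10) = 2 - 1/5 = 9/5 ≈ 1.8000)
H = 81/4 (H = (6 - 3/2)**2 = (9/2)**2 = 81/4 ≈ 20.250)
Q = 117/4 (Q = 5*(9/5) + 81/4 = 9 + 81/4 = 117/4 ≈ 29.250)
P(2, 5) - Q = 5 - 1*117/4 = 5 - 117/4 = -97/4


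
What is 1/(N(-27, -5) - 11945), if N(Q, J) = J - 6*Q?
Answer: -1/11788 ≈ -8.4832e-5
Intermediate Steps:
1/(N(-27, -5) - 11945) = 1/((-5 - 6*(-27)) - 11945) = 1/((-5 + 162) - 11945) = 1/(157 - 11945) = 1/(-11788) = -1/11788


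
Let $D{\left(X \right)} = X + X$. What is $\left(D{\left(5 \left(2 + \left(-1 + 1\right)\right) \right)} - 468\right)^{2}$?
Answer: $200704$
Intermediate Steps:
$D{\left(X \right)} = 2 X$
$\left(D{\left(5 \left(2 + \left(-1 + 1\right)\right) \right)} - 468\right)^{2} = \left(2 \cdot 5 \left(2 + \left(-1 + 1\right)\right) - 468\right)^{2} = \left(2 \cdot 5 \left(2 + 0\right) - 468\right)^{2} = \left(2 \cdot 5 \cdot 2 - 468\right)^{2} = \left(2 \cdot 10 - 468\right)^{2} = \left(20 - 468\right)^{2} = \left(-448\right)^{2} = 200704$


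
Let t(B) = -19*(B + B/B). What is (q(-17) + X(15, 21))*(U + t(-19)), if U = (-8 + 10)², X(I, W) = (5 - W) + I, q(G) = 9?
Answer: 2768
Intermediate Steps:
t(B) = -19 - 19*B (t(B) = -19*(B + 1) = -19*(1 + B) = -19 - 19*B)
X(I, W) = 5 + I - W
U = 4 (U = 2² = 4)
(q(-17) + X(15, 21))*(U + t(-19)) = (9 + (5 + 15 - 1*21))*(4 + (-19 - 19*(-19))) = (9 + (5 + 15 - 21))*(4 + (-19 + 361)) = (9 - 1)*(4 + 342) = 8*346 = 2768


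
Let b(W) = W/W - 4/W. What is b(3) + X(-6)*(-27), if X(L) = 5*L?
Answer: 2429/3 ≈ 809.67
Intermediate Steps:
b(W) = 1 - 4/W
b(3) + X(-6)*(-27) = (-4 + 3)/3 + (5*(-6))*(-27) = (⅓)*(-1) - 30*(-27) = -⅓ + 810 = 2429/3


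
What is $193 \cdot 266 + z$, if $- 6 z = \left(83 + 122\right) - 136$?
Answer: $\frac{102653}{2} \approx 51327.0$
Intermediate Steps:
$z = - \frac{23}{2}$ ($z = - \frac{\left(83 + 122\right) - 136}{6} = - \frac{205 - 136}{6} = \left(- \frac{1}{6}\right) 69 = - \frac{23}{2} \approx -11.5$)
$193 \cdot 266 + z = 193 \cdot 266 - \frac{23}{2} = 51338 - \frac{23}{2} = \frac{102653}{2}$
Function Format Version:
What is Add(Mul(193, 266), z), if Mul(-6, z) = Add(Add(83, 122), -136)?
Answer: Rational(102653, 2) ≈ 51327.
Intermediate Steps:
z = Rational(-23, 2) (z = Mul(Rational(-1, 6), Add(Add(83, 122), -136)) = Mul(Rational(-1, 6), Add(205, -136)) = Mul(Rational(-1, 6), 69) = Rational(-23, 2) ≈ -11.500)
Add(Mul(193, 266), z) = Add(Mul(193, 266), Rational(-23, 2)) = Add(51338, Rational(-23, 2)) = Rational(102653, 2)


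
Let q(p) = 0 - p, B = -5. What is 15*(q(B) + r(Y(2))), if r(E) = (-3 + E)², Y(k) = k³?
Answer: 450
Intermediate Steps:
q(p) = -p
15*(q(B) + r(Y(2))) = 15*(-1*(-5) + (-3 + 2³)²) = 15*(5 + (-3 + 8)²) = 15*(5 + 5²) = 15*(5 + 25) = 15*30 = 450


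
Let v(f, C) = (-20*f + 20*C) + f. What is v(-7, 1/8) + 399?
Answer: 1069/2 ≈ 534.50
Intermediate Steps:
v(f, C) = -19*f + 20*C
v(-7, 1/8) + 399 = (-19*(-7) + 20/8) + 399 = (133 + 20*(⅛)) + 399 = (133 + 5/2) + 399 = 271/2 + 399 = 1069/2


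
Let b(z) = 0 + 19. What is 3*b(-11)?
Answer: 57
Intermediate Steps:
b(z) = 19
3*b(-11) = 3*19 = 57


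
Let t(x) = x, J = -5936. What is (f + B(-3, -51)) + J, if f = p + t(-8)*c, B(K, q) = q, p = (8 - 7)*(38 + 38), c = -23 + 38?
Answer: -6031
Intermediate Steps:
c = 15
p = 76 (p = 1*76 = 76)
f = -44 (f = 76 - 8*15 = 76 - 120 = -44)
(f + B(-3, -51)) + J = (-44 - 51) - 5936 = -95 - 5936 = -6031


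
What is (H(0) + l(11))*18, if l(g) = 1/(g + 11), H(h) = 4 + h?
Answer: 801/11 ≈ 72.818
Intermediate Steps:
l(g) = 1/(11 + g)
(H(0) + l(11))*18 = ((4 + 0) + 1/(11 + 11))*18 = (4 + 1/22)*18 = (89/22)*18 = 801/11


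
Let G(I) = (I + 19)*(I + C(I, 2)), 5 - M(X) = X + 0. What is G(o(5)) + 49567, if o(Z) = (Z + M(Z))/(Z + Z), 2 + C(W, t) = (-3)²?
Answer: 198853/4 ≈ 49713.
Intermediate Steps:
M(X) = 5 - X (M(X) = 5 - (X + 0) = 5 - X)
C(W, t) = 7 (C(W, t) = -2 + (-3)² = -2 + 9 = 7)
o(Z) = 5/(2*Z) (o(Z) = (Z + (5 - Z))/(Z + Z) = 5/((2*Z)) = 5*(1/(2*Z)) = 5/(2*Z))
G(I) = (7 + I)*(19 + I) (G(I) = (I + 19)*(I + 7) = (19 + I)*(7 + I) = (7 + I)*(19 + I))
G(o(5)) + 49567 = (133 + ((5/2)/5)² + 26*((5/2)/5)) + 49567 = (133 + ((5/2)*(⅕))² + 26*((5/2)*(⅕))) + 49567 = (133 + (½)² + 26*(½)) + 49567 = (133 + ¼ + 13) + 49567 = 585/4 + 49567 = 198853/4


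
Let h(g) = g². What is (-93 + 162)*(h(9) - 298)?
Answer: -14973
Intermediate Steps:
(-93 + 162)*(h(9) - 298) = (-93 + 162)*(9² - 298) = 69*(81 - 298) = 69*(-217) = -14973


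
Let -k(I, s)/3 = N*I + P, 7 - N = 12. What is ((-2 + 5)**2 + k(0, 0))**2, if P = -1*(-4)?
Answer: 9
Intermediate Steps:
N = -5 (N = 7 - 1*12 = 7 - 12 = -5)
P = 4
k(I, s) = -12 + 15*I (k(I, s) = -3*(-5*I + 4) = -3*(4 - 5*I) = -12 + 15*I)
((-2 + 5)**2 + k(0, 0))**2 = ((-2 + 5)**2 + (-12 + 15*0))**2 = (3**2 + (-12 + 0))**2 = (9 - 12)**2 = (-3)**2 = 9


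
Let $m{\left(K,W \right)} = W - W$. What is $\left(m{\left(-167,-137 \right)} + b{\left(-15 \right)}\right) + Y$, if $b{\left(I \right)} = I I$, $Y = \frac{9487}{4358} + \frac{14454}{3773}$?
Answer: $\frac{345309103}{1494794} \approx 231.01$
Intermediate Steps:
$Y = \frac{8980453}{1494794}$ ($Y = 9487 \cdot \frac{1}{4358} + 14454 \cdot \frac{1}{3773} = \frac{9487}{4358} + \frac{1314}{343} = \frac{8980453}{1494794} \approx 6.0078$)
$m{\left(K,W \right)} = 0$
$b{\left(I \right)} = I^{2}$
$\left(m{\left(-167,-137 \right)} + b{\left(-15 \right)}\right) + Y = \left(0 + \left(-15\right)^{2}\right) + \frac{8980453}{1494794} = \left(0 + 225\right) + \frac{8980453}{1494794} = 225 + \frac{8980453}{1494794} = \frac{345309103}{1494794}$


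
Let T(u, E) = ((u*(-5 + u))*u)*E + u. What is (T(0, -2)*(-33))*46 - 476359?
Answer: -476359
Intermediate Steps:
T(u, E) = u + E*u²*(-5 + u) (T(u, E) = (u²*(-5 + u))*E + u = E*u²*(-5 + u) + u = u + E*u²*(-5 + u))
(T(0, -2)*(-33))*46 - 476359 = ((0*(1 - 2*0² - 5*(-2)*0))*(-33))*46 - 476359 = ((0*(1 - 2*0 + 0))*(-33))*46 - 476359 = ((0*(1 + 0 + 0))*(-33))*46 - 476359 = ((0*1)*(-33))*46 - 476359 = (0*(-33))*46 - 476359 = 0*46 - 476359 = 0 - 476359 = -476359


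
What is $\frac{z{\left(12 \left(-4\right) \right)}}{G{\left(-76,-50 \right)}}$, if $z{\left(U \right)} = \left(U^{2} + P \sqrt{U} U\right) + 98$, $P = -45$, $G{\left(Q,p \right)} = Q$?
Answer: $- \frac{1201}{38} - \frac{2160 i \sqrt{3}}{19} \approx -31.605 - 196.91 i$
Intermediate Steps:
$z{\left(U \right)} = 98 + U^{2} - 45 U^{\frac{3}{2}}$ ($z{\left(U \right)} = \left(U^{2} + - 45 \sqrt{U} U\right) + 98 = \left(U^{2} - 45 U^{\frac{3}{2}}\right) + 98 = 98 + U^{2} - 45 U^{\frac{3}{2}}$)
$\frac{z{\left(12 \left(-4\right) \right)}}{G{\left(-76,-50 \right)}} = \frac{98 + \left(12 \left(-4\right)\right)^{2} - 45 \left(12 \left(-4\right)\right)^{\frac{3}{2}}}{-76} = \left(98 + \left(-48\right)^{2} - 45 \left(-48\right)^{\frac{3}{2}}\right) \left(- \frac{1}{76}\right) = \left(98 + 2304 - 45 \left(- 192 i \sqrt{3}\right)\right) \left(- \frac{1}{76}\right) = \left(98 + 2304 + 8640 i \sqrt{3}\right) \left(- \frac{1}{76}\right) = \left(2402 + 8640 i \sqrt{3}\right) \left(- \frac{1}{76}\right) = - \frac{1201}{38} - \frac{2160 i \sqrt{3}}{19}$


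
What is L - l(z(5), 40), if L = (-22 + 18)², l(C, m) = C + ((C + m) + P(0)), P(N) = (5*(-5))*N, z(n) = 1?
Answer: -26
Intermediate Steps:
P(N) = -25*N
l(C, m) = m + 2*C (l(C, m) = C + ((C + m) - 25*0) = C + ((C + m) + 0) = C + (C + m) = m + 2*C)
L = 16 (L = (-4)² = 16)
L - l(z(5), 40) = 16 - (40 + 2*1) = 16 - (40 + 2) = 16 - 1*42 = 16 - 42 = -26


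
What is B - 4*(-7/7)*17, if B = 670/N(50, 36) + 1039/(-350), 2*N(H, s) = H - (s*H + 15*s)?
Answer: 5165369/80150 ≈ 64.446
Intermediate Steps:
N(H, s) = H/2 - 15*s/2 - H*s/2 (N(H, s) = (H - (s*H + 15*s))/2 = (H - (H*s + 15*s))/2 = (H - (15*s + H*s))/2 = (H + (-15*s - H*s))/2 = (H - 15*s - H*s)/2 = H/2 - 15*s/2 - H*s/2)
B = -284831/80150 (B = 670/((½)*50 - 15/2*36 - ½*50*36) + 1039/(-350) = 670/(25 - 270 - 900) + 1039*(-1/350) = 670/(-1145) - 1039/350 = 670*(-1/1145) - 1039/350 = -134/229 - 1039/350 = -284831/80150 ≈ -3.5537)
B - 4*(-7/7)*17 = -284831/80150 - 4*(-7/7)*17 = -284831/80150 - 4*(-7*⅐)*17 = -284831/80150 - 4*(-1)*17 = -284831/80150 - (-4)*17 = -284831/80150 - 1*(-68) = -284831/80150 + 68 = 5165369/80150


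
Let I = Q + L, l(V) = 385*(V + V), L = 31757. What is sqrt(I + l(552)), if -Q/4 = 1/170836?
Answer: 116*sqrt(61922156158)/42709 ≈ 675.87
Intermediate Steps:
Q = -1/42709 (Q = -4/170836 = -4*1/170836 = -1/42709 ≈ -2.3414e-5)
l(V) = 770*V (l(V) = 385*(2*V) = 770*V)
I = 1356309712/42709 (I = -1/42709 + 31757 = 1356309712/42709 ≈ 31757.)
sqrt(I + l(552)) = sqrt(1356309712/42709 + 770*552) = sqrt(1356309712/42709 + 425040) = sqrt(19509343072/42709) = 116*sqrt(61922156158)/42709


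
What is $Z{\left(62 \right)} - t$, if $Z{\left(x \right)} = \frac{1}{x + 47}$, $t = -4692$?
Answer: $\frac{511429}{109} \approx 4692.0$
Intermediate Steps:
$Z{\left(x \right)} = \frac{1}{47 + x}$
$Z{\left(62 \right)} - t = \frac{1}{47 + 62} - -4692 = \frac{1}{109} + 4692 = \frac{511429}{109}$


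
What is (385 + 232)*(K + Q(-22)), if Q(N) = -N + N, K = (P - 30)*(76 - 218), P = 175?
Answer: -12704030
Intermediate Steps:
K = -20590 (K = (175 - 30)*(76 - 218) = 145*(-142) = -20590)
Q(N) = 0
(385 + 232)*(K + Q(-22)) = (385 + 232)*(-20590 + 0) = 617*(-20590) = -12704030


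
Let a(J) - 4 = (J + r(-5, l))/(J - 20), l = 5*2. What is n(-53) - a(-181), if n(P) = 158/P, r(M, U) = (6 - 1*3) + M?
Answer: -28023/3551 ≈ -7.8916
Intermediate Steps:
l = 10
r(M, U) = 3 + M (r(M, U) = (6 - 3) + M = 3 + M)
a(J) = 4 + (-2 + J)/(-20 + J) (a(J) = 4 + (J + (3 - 5))/(J - 20) = 4 + (J - 2)/(-20 + J) = 4 + (-2 + J)/(-20 + J))
n(-53) - a(-181) = 158/(-53) - (-82 + 5*(-181))/(-20 - 181) = 158*(-1/53) - (-82 - 905)/(-201) = -158/53 - (-1)*(-987)/201 = -158/53 - 1*329/67 = -158/53 - 329/67 = -28023/3551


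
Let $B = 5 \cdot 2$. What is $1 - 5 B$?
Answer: $-49$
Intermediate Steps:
$B = 10$
$1 - 5 B = 1 - 50 = -49$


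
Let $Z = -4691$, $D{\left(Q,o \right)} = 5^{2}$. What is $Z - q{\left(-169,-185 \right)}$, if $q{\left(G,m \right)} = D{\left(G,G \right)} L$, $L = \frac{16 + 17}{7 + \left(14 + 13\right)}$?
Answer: $- \frac{160319}{34} \approx -4715.3$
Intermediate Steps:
$D{\left(Q,o \right)} = 25$
$L = \frac{33}{34}$ ($L = \frac{33}{7 + 27} = \frac{33}{34} \approx 0.97059$)
$q{\left(G,m \right)} = \frac{825}{34}$ ($q{\left(G,m \right)} = 25 \cdot \frac{33}{34} = \frac{825}{34}$)
$Z - q{\left(-169,-185 \right)} = -4691 - \frac{825}{34} = - \frac{160319}{34}$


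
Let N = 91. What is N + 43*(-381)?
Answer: -16292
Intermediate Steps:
N + 43*(-381) = 91 + 43*(-381) = 91 - 16383 = -16292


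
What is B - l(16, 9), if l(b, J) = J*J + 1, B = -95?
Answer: -177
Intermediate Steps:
l(b, J) = 1 + J**2 (l(b, J) = J**2 + 1 = 1 + J**2)
B - l(16, 9) = -95 - (1 + 9**2) = -95 - (1 + 81) = -95 - 1*82 = -95 - 82 = -177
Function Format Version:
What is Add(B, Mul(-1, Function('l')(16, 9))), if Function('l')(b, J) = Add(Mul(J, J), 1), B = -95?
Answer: -177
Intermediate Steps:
Function('l')(b, J) = Add(1, Pow(J, 2)) (Function('l')(b, J) = Add(Pow(J, 2), 1) = Add(1, Pow(J, 2)))
Add(B, Mul(-1, Function('l')(16, 9))) = Add(-95, Mul(-1, Add(1, Pow(9, 2)))) = Add(-95, Mul(-1, Add(1, 81))) = Add(-95, Mul(-1, 82)) = Add(-95, -82) = -177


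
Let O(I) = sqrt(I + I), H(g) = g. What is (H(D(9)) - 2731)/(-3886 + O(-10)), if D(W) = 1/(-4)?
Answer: 21227275/30202032 + 10925*I*sqrt(5)/30202032 ≈ 0.70284 + 0.00080885*I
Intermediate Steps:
D(W) = -1/4
O(I) = sqrt(2)*sqrt(I) (O(I) = sqrt(2*I) = sqrt(2)*sqrt(I))
(H(D(9)) - 2731)/(-3886 + O(-10)) = (-1/4 - 2731)/(-3886 + sqrt(2)*sqrt(-10)) = -10925/(4*(-3886 + sqrt(2)*(I*sqrt(10)))) = -10925/(4*(-3886 + 2*I*sqrt(5)))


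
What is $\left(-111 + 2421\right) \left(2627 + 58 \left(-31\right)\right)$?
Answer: $1914990$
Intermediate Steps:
$\left(-111 + 2421\right) \left(2627 + 58 \left(-31\right)\right) = 2310 \left(2627 - 1798\right) = 2310 \cdot 829 = 1914990$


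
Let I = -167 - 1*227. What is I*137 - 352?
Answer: -54330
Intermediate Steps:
I = -394 (I = -167 - 227 = -394)
I*137 - 352 = -394*137 - 352 = -53978 - 352 = -54330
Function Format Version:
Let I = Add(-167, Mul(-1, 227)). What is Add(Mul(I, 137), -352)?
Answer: -54330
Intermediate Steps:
I = -394 (I = Add(-167, -227) = -394)
Add(Mul(I, 137), -352) = Add(Mul(-394, 137), -352) = Add(-53978, -352) = -54330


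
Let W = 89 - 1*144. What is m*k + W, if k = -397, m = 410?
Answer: -162825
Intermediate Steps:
W = -55 (W = 89 - 144 = -55)
m*k + W = 410*(-397) - 55 = -162770 - 55 = -162825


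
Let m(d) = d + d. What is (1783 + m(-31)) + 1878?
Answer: 3599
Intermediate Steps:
m(d) = 2*d
(1783 + m(-31)) + 1878 = (1783 + 2*(-31)) + 1878 = (1783 - 62) + 1878 = 1721 + 1878 = 3599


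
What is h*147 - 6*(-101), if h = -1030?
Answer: -150804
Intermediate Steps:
h*147 - 6*(-101) = -1030*147 - 6*(-101) = -151410 + 606 = -150804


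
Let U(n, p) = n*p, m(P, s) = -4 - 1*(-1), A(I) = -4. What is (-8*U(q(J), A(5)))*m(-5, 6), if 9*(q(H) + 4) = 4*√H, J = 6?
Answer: 384 - 128*√6/3 ≈ 279.49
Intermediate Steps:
m(P, s) = -3 (m(P, s) = -4 + 1 = -3)
q(H) = -4 + 4*√H/9 (q(H) = -4 + (4*√H)/9 = -4 + 4*√H/9)
(-8*U(q(J), A(5)))*m(-5, 6) = -8*(-4 + 4*√6/9)*(-4)*(-3) = -8*(16 - 16*√6/9)*(-3) = (-128 + 128*√6/9)*(-3) = 384 - 128*√6/3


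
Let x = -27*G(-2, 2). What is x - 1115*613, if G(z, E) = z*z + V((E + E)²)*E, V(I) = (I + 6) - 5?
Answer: -684521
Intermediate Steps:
V(I) = 1 + I (V(I) = (6 + I) - 5 = 1 + I)
G(z, E) = z² + E*(1 + 4*E²) (G(z, E) = z*z + (1 + (E + E)²)*E = z² + (1 + (2*E)²)*E = z² + (1 + 4*E²)*E = z² + E*(1 + 4*E²))
x = -1026 (x = -27*(2 + (-2)² + 4*2³) = -27*(2 + 4 + 4*8) = -27*(2 + 4 + 32) = -27*38 = -1026)
x - 1115*613 = -1026 - 1115*613 = -1026 - 683495 = -684521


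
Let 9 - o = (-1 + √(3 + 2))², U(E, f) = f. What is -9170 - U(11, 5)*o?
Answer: -9185 - 10*√5 ≈ -9207.4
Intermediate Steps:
o = 9 - (-1 + √5)² (o = 9 - (-1 + √(3 + 2))² = 9 - (-1 + √5)² ≈ 7.4721)
-9170 - U(11, 5)*o = -9170 - 5*(3 + 2*√5) = -9170 - (15 + 10*√5) = -9170 + (-15 - 10*√5) = -9185 - 10*√5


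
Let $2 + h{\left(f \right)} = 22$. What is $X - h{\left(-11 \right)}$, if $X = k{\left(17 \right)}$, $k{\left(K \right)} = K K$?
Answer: $269$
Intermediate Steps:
$k{\left(K \right)} = K^{2}$
$h{\left(f \right)} = 20$ ($h{\left(f \right)} = -2 + 22 = 20$)
$X = 289$ ($X = 17^{2} = 289$)
$X - h{\left(-11 \right)} = 289 - 20 = 269$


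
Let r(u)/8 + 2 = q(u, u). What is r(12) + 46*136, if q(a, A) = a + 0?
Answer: 6336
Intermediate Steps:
q(a, A) = a
r(u) = -16 + 8*u
r(12) + 46*136 = (-16 + 8*12) + 46*136 = (-16 + 96) + 6256 = 80 + 6256 = 6336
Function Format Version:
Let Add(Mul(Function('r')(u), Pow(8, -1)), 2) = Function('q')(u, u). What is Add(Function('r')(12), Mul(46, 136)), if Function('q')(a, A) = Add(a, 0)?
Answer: 6336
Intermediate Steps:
Function('q')(a, A) = a
Function('r')(u) = Add(-16, Mul(8, u))
Add(Function('r')(12), Mul(46, 136)) = Add(Add(-16, Mul(8, 12)), Mul(46, 136)) = Add(Add(-16, 96), 6256) = Add(80, 6256) = 6336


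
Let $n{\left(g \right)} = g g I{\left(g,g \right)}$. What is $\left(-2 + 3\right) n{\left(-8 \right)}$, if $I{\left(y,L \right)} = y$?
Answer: $-512$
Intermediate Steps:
$n{\left(g \right)} = g^{3}$ ($n{\left(g \right)} = g g g = g^{2} g = g^{3}$)
$\left(-2 + 3\right) n{\left(-8 \right)} = \left(-2 + 3\right) \left(-8\right)^{3} = 1 \left(-512\right) = -512$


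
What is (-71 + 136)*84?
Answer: 5460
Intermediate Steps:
(-71 + 136)*84 = 65*84 = 5460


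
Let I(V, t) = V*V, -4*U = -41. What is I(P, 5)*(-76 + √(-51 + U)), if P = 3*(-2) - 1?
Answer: -3724 + 49*I*√163/2 ≈ -3724.0 + 312.79*I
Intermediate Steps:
U = 41/4 (U = -¼*(-41) = 41/4 ≈ 10.250)
P = -7 (P = -6 - 1 = -7)
I(V, t) = V²
I(P, 5)*(-76 + √(-51 + U)) = (-7)²*(-76 + √(-51 + 41/4)) = 49*(-76 + √(-163/4)) = 49*(-76 + I*√163/2) = -3724 + 49*I*√163/2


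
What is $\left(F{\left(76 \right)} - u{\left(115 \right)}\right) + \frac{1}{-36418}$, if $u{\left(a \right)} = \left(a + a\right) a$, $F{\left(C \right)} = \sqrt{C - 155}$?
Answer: $- \frac{963256101}{36418} + i \sqrt{79} \approx -26450.0 + 8.8882 i$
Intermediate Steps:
$F{\left(C \right)} = \sqrt{-155 + C}$
$u{\left(a \right)} = 2 a^{2}$ ($u{\left(a \right)} = 2 a a = 2 a^{2}$)
$\left(F{\left(76 \right)} - u{\left(115 \right)}\right) + \frac{1}{-36418} = \left(\sqrt{-155 + 76} - 2 \cdot 115^{2}\right) + \frac{1}{-36418} = \left(\sqrt{-79} - 2 \cdot 13225\right) - \frac{1}{36418} = \left(i \sqrt{79} - 26450\right) - \frac{1}{36418} = \left(-26450 + i \sqrt{79}\right) - \frac{1}{36418} = - \frac{963256101}{36418} + i \sqrt{79}$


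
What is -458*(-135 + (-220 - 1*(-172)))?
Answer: 83814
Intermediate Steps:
-458*(-135 + (-220 - 1*(-172))) = -458*(-135 + (-220 + 172)) = -458*(-135 - 48) = -458*(-183) = 83814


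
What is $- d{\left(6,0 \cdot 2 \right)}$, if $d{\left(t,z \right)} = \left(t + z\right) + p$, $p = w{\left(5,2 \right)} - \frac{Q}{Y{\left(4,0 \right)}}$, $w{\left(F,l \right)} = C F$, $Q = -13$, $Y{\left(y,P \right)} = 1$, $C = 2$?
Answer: $-29$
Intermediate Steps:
$w{\left(F,l \right)} = 2 F$
$p = 23$ ($p = 2 \cdot 5 - - \frac{13}{1} = 10 - \left(-13\right) 1 = 10 - -13 = 10 + 13 = 23$)
$d{\left(t,z \right)} = 23 + t + z$ ($d{\left(t,z \right)} = \left(t + z\right) + 23 = 23 + t + z$)
$- d{\left(6,0 \cdot 2 \right)} = - (23 + 6 + 0 \cdot 2) = - (23 + 6 + 0) = \left(-1\right) 29 = -29$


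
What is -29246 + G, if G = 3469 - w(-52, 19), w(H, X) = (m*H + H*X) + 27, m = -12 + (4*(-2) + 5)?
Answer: -25596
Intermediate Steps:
m = -15 (m = -12 + (-8 + 5) = -12 - 3 = -15)
w(H, X) = 27 - 15*H + H*X (w(H, X) = (-15*H + H*X) + 27 = 27 - 15*H + H*X)
G = 3650 (G = 3469 - (27 - 15*(-52) - 52*19) = 3469 - (27 + 780 - 988) = 3469 - 1*(-181) = 3469 + 181 = 3650)
-29246 + G = -29246 + 3650 = -25596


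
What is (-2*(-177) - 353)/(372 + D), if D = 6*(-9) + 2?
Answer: 1/320 ≈ 0.0031250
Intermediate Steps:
D = -52 (D = -54 + 2 = -52)
(-2*(-177) - 353)/(372 + D) = (-2*(-177) - 353)/(372 - 52) = (354 - 353)/320 = 1*(1/320) = 1/320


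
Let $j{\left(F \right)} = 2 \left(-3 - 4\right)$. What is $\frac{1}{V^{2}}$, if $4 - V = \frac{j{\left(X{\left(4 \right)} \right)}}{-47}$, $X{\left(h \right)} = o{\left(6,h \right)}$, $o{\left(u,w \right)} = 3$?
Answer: $\frac{2209}{30276} \approx 0.072962$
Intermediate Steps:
$X{\left(h \right)} = 3$
$j{\left(F \right)} = -14$ ($j{\left(F \right)} = 2 \left(-7\right) = -14$)
$V = \frac{174}{47}$ ($V = 4 - - \frac{14}{-47} = 4 - \left(-14\right) \left(- \frac{1}{47}\right) = 4 - \frac{14}{47} = \frac{174}{47} \approx 3.7021$)
$\frac{1}{V^{2}} = \frac{1}{\left(\frac{174}{47}\right)^{2}} = \frac{1}{\frac{30276}{2209}} = \frac{2209}{30276}$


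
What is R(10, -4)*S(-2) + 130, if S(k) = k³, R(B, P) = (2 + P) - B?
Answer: 226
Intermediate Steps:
R(B, P) = 2 + P - B
R(10, -4)*S(-2) + 130 = (2 - 4 - 1*10)*(-2)³ + 130 = (2 - 4 - 10)*(-8) + 130 = -12*(-8) + 130 = 96 + 130 = 226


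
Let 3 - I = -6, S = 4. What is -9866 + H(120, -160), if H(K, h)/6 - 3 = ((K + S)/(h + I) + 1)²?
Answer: -224539874/22801 ≈ -9847.8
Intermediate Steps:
I = 9 (I = 3 - 1*(-6) = 3 + 6 = 9)
H(K, h) = 18 + 6*(1 + (4 + K)/(9 + h))² (H(K, h) = 18 + 6*((K + 4)/(h + 9) + 1)² = 18 + 6*((4 + K)/(9 + h) + 1)² = 18 + 6*(1 + (4 + K)/(9 + h))²)
-9866 + H(120, -160) = -9866 + (18 + 6*(13 + 120 - 160)²/(9 - 160)²) = -9866 + (18 + 6*(-27)²/(-151)²) = -9866 + (18 + 6*(1/22801)*729) = -9866 + (18 + 4374/22801) = -9866 + 414792/22801 = -224539874/22801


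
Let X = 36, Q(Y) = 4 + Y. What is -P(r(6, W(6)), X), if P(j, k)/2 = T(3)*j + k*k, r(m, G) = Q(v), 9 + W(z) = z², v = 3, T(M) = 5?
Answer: -2662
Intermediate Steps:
W(z) = -9 + z²
r(m, G) = 7 (r(m, G) = 4 + 3 = 7)
P(j, k) = 2*k² + 10*j (P(j, k) = 2*(5*j + k*k) = 2*(5*j + k²) = 2*(k² + 5*j) = 2*k² + 10*j)
-P(r(6, W(6)), X) = -(2*36² + 10*7) = -(2*1296 + 70) = -(2592 + 70) = -1*2662 = -2662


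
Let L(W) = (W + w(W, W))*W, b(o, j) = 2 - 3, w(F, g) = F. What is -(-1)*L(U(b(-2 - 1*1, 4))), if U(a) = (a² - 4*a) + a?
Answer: 32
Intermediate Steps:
b(o, j) = -1
U(a) = a² - 3*a
L(W) = 2*W² (L(W) = (W + W)*W = (2*W)*W = 2*W²)
-(-1)*L(U(b(-2 - 1*1, 4))) = -(-1)*2*(-(-3 - 1))² = -(-1)*2*(-1*(-4))² = -(-1)*2*4² = -(-1)*2*16 = -(-1)*32 = -1*(-32) = 32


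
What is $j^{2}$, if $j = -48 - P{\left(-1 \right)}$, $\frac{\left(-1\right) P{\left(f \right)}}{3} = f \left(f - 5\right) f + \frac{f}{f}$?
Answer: $3969$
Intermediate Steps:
$P{\left(f \right)} = -3 - 3 f^{2} \left(-5 + f\right)$ ($P{\left(f \right)} = - 3 \left(f \left(f - 5\right) f + \frac{f}{f}\right) = - 3 \left(f \left(-5 + f\right) f + 1\right) = - 3 \left(f^{2} \left(-5 + f\right) + 1\right) = - 3 \left(1 + f^{2} \left(-5 + f\right)\right) = -3 - 3 f^{2} \left(-5 + f\right)$)
$j = -63$ ($j = -48 - \left(-3 - 3 \left(-1\right)^{3} + 15 \left(-1\right)^{2}\right) = -48 - \left(-3 - -3 + 15 \cdot 1\right) = -48 - \left(-3 + 3 + 15\right) = -48 - 15 = -63$)
$j^{2} = \left(-63\right)^{2} = 3969$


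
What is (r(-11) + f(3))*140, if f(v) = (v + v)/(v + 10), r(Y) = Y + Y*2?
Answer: -59220/13 ≈ -4555.4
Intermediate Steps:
r(Y) = 3*Y (r(Y) = Y + 2*Y = 3*Y)
f(v) = 2*v/(10 + v) (f(v) = (2*v)/(10 + v) = 2*v/(10 + v))
(r(-11) + f(3))*140 = (3*(-11) + 2*3/(10 + 3))*140 = (-33 + 2*3/13)*140 = (-33 + 2*3*(1/13))*140 = (-33 + 6/13)*140 = -423/13*140 = -59220/13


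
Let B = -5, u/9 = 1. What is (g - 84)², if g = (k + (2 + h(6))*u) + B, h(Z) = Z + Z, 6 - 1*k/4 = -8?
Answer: 8649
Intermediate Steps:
k = 56 (k = 24 - 4*(-8) = 24 + 32 = 56)
u = 9 (u = 9*1 = 9)
h(Z) = 2*Z
g = 177 (g = (56 + (2 + 2*6)*9) - 5 = (56 + (2 + 12)*9) - 5 = (56 + 14*9) - 5 = (56 + 126) - 5 = 182 - 5 = 177)
(g - 84)² = (177 - 84)² = 93² = 8649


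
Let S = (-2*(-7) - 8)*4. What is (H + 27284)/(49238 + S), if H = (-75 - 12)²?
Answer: 34853/49262 ≈ 0.70750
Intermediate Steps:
H = 7569 (H = (-87)² = 7569)
S = 24 (S = (14 - 8)*4 = 6*4 = 24)
(H + 27284)/(49238 + S) = (7569 + 27284)/(49238 + 24) = 34853/49262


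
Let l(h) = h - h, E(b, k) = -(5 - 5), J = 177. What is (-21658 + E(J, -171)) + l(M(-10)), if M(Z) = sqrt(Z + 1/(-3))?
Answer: -21658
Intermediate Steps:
E(b, k) = 0 (E(b, k) = -1*0 = 0)
M(Z) = sqrt(-1/3 + Z) (M(Z) = sqrt(Z - 1/3) = sqrt(-1/3 + Z))
l(h) = 0
(-21658 + E(J, -171)) + l(M(-10)) = (-21658 + 0) + 0 = -21658 + 0 = -21658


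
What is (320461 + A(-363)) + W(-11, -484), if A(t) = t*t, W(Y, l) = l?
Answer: 451746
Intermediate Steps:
A(t) = t**2
(320461 + A(-363)) + W(-11, -484) = (320461 + (-363)**2) - 484 = (320461 + 131769) - 484 = 452230 - 484 = 451746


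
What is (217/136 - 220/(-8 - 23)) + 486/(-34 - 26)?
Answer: 12487/21080 ≈ 0.59236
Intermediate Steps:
(217/136 - 220/(-8 - 23)) + 486/(-34 - 26) = (217*(1/136) - 220/(-31)) + 486/(-60) = (217/136 - 220*(-1/31)) + 486*(-1/60) = (217/136 + 220/31) - 81/10 = 36647/4216 - 81/10 = 12487/21080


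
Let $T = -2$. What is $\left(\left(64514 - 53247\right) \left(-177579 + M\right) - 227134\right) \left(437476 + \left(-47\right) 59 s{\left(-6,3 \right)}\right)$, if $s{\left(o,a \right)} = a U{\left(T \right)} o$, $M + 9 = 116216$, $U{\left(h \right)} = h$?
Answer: $-233552964482784$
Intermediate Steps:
$M = 116207$ ($M = -9 + 116216 = 116207$)
$s{\left(o,a \right)} = - 2 a o$ ($s{\left(o,a \right)} = a \left(-2\right) o = - 2 a o$)
$\left(\left(64514 - 53247\right) \left(-177579 + M\right) - 227134\right) \left(437476 + \left(-47\right) 59 s{\left(-6,3 \right)}\right) = \left(\left(64514 - 53247\right) \left(-177579 + 116207\right) - 227134\right) \left(437476 + \left(-47\right) 59 \left(\left(-2\right) 3 \left(-6\right)\right)\right) = \left(11267 \left(-61372\right) - 227134\right) \left(437476 - 99828\right) = \left(-691478324 - 227134\right) \left(437476 - 99828\right) = \left(-691705458\right) 337648 = -233552964482784$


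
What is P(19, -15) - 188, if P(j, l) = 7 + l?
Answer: -196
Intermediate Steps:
P(19, -15) - 188 = (7 - 15) - 188 = -8 - 188 = -196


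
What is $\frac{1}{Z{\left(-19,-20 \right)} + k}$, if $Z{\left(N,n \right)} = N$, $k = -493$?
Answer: $- \frac{1}{512} \approx -0.0019531$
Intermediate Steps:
$\frac{1}{Z{\left(-19,-20 \right)} + k} = \frac{1}{-19 - 493} = \frac{1}{-512} = - \frac{1}{512}$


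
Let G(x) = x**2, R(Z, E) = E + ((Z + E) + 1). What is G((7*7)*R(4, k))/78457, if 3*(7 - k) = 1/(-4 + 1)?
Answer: 71859529/6355017 ≈ 11.308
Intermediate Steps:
k = 64/9 (k = 7 - 1/(3*(-4 + 1)) = 7 - 1/3/(-3) = 7 - 1/3*(-1/3) = 7 + 1/9 = 64/9 ≈ 7.1111)
R(Z, E) = 1 + Z + 2*E (R(Z, E) = E + ((E + Z) + 1) = E + (1 + E + Z) = 1 + Z + 2*E)
G((7*7)*R(4, k))/78457 = ((7*7)*(1 + 4 + 2*(64/9)))**2/78457 = (49*(1 + 4 + 128/9))**2*(1/78457) = (49*(173/9))**2*(1/78457) = (8477/9)**2*(1/78457) = (71859529/81)*(1/78457) = 71859529/6355017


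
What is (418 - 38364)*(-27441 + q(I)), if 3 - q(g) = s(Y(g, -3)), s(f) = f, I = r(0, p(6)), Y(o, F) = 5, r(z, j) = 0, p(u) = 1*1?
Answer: 1041352078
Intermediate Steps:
p(u) = 1
I = 0
q(g) = -2 (q(g) = 3 - 1*5 = 3 - 5 = -2)
(418 - 38364)*(-27441 + q(I)) = (418 - 38364)*(-27441 - 2) = -37946*(-27443) = 1041352078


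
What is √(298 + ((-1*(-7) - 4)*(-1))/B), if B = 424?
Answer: √13392994/212 ≈ 17.262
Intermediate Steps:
√(298 + ((-1*(-7) - 4)*(-1))/B) = √(298 + ((-1*(-7) - 4)*(-1))/424) = √(298 + ((7 - 4)*(-1))*(1/424)) = √(298 + (3*(-1))*(1/424)) = √(298 - 3*1/424) = √(298 - 3/424) = √(126349/424) = √13392994/212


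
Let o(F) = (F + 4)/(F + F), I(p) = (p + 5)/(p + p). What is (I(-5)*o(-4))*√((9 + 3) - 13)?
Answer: 0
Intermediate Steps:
I(p) = (5 + p)/(2*p) (I(p) = (5 + p)/((2*p)) = (5 + p)*(1/(2*p)) = (5 + p)/(2*p))
o(F) = (4 + F)/(2*F) (o(F) = (4 + F)/((2*F)) = (4 + F)*(1/(2*F)) = (4 + F)/(2*F))
(I(-5)*o(-4))*√((9 + 3) - 13) = (((½)*(5 - 5)/(-5))*((½)*(4 - 4)/(-4)))*√((9 + 3) - 13) = (((½)*(-⅕)*0)*((½)*(-¼)*0))*√(12 - 13) = (0*0)*√(-1) = 0*I = 0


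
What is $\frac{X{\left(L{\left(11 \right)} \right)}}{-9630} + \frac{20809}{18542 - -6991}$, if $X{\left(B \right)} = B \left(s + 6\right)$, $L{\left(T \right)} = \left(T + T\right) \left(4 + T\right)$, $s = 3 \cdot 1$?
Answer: $\frac{1383974}{2732031} \approx 0.50657$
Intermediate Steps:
$s = 3$
$L{\left(T \right)} = 2 T \left(4 + T\right)$
$X{\left(B \right)} = 9 B$ ($X{\left(B \right)} = B \left(3 + 6\right) = B 9 = 9 B$)
$\frac{X{\left(L{\left(11 \right)} \right)}}{-9630} + \frac{20809}{18542 - -6991} = \frac{9 \cdot 2 \cdot 11 \left(4 + 11\right)}{-9630} + \frac{20809}{18542 - -6991} = 9 \cdot 2 \cdot 11 \cdot 15 \left(- \frac{1}{9630}\right) + \frac{20809}{18542 + 6991} = 9 \cdot 330 \left(- \frac{1}{9630}\right) + \frac{20809}{25533} = 2970 \left(- \frac{1}{9630}\right) + 20809 \cdot \frac{1}{25533} = - \frac{33}{107} + \frac{20809}{25533} = \frac{1383974}{2732031}$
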